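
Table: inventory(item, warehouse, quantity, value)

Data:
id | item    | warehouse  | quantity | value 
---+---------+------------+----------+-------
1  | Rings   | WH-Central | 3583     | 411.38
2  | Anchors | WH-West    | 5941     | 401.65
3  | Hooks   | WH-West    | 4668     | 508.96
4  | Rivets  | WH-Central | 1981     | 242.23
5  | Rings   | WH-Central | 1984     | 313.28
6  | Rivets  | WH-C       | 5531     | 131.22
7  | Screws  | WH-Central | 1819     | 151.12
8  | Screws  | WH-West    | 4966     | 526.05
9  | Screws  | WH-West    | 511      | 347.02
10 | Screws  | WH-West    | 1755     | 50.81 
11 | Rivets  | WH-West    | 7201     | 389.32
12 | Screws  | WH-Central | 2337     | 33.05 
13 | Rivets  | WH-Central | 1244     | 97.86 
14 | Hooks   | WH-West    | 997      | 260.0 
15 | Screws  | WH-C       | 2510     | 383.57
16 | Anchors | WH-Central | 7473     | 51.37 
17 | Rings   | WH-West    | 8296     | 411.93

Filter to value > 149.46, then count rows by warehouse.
SELECT warehouse, COUNT(*)
FROM inventory
WHERE value > 149.46
GROUP BY warehouse

Note: WHERE filters rows before grouping.

Result:
  WH-C: 1
  WH-Central: 4
  WH-West: 7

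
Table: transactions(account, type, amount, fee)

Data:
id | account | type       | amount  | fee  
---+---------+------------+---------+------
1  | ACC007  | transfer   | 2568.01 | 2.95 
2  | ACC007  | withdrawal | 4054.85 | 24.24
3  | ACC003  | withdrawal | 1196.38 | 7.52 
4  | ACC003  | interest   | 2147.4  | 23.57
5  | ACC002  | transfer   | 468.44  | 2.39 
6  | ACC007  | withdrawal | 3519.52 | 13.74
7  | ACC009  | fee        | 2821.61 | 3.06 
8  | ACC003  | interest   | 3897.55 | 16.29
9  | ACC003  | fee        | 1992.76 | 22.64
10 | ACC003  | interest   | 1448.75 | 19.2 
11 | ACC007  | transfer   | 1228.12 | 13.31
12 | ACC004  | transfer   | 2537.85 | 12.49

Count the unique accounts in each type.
SELECT type, COUNT(DISTINCT account)
FROM transactions
GROUP BY type

Result:
  fee: 2 distinct
  interest: 1 distinct
  transfer: 3 distinct
  withdrawal: 2 distinct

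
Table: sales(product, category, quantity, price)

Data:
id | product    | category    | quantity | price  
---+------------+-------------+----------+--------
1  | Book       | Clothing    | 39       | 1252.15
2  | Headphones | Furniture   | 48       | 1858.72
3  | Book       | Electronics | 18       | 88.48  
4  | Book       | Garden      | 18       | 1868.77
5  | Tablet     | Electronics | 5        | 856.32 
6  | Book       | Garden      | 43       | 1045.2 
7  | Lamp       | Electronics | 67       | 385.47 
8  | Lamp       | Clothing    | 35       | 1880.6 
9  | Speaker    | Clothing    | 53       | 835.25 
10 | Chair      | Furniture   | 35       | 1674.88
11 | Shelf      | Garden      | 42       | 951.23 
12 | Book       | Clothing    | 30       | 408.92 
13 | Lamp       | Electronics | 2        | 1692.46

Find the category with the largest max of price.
SELECT category, MAX(price) as val
FROM sales
GROUP BY category
ORDER BY val DESC
LIMIT 1

Result: Clothing with max(price) = 1880.60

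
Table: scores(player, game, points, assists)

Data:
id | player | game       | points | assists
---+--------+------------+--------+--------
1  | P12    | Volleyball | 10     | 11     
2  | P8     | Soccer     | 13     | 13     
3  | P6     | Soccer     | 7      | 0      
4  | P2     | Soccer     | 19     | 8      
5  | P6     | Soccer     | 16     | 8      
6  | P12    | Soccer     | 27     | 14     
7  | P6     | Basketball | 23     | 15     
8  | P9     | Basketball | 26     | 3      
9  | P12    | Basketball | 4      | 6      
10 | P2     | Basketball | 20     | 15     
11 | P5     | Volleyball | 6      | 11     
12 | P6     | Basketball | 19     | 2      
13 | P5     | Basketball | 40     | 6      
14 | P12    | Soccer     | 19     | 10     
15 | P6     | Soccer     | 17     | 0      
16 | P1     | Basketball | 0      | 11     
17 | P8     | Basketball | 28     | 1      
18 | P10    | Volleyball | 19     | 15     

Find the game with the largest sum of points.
SELECT game, SUM(points) as val
FROM scores
GROUP BY game
ORDER BY val DESC
LIMIT 1

Result: Basketball with sum(points) = 160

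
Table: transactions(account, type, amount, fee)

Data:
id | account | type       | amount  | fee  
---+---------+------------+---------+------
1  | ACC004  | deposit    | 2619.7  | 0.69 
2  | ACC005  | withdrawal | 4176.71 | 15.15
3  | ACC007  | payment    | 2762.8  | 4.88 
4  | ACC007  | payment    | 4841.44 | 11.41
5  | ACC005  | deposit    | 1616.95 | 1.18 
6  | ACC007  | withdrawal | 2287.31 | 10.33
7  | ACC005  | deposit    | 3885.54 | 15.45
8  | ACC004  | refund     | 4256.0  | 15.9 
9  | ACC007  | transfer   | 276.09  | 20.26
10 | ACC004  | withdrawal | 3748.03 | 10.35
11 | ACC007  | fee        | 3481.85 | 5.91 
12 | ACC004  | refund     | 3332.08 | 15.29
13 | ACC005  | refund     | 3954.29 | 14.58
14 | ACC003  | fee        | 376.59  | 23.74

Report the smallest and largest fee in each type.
SELECT type, MIN(fee), MAX(fee)
FROM transactions
GROUP BY type

Result:
  deposit: min=0.69, max=15.45
  fee: min=5.91, max=23.74
  payment: min=4.88, max=11.41
  refund: min=14.58, max=15.90
  transfer: min=20.26, max=20.26
  withdrawal: min=10.33, max=15.15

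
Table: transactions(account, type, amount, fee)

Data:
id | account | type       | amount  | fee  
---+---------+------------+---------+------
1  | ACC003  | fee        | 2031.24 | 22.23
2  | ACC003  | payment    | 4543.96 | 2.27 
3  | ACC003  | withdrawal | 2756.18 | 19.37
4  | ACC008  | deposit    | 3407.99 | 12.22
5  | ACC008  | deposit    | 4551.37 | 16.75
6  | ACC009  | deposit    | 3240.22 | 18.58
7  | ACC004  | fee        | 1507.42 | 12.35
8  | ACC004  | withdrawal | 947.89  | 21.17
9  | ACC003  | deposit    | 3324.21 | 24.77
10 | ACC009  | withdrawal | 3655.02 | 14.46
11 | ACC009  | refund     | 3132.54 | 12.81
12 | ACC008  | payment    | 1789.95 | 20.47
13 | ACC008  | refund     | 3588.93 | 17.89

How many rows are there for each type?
SELECT type, COUNT(*) as count
FROM transactions
GROUP BY type

Result:
  deposit: 4
  fee: 2
  payment: 2
  refund: 2
  withdrawal: 3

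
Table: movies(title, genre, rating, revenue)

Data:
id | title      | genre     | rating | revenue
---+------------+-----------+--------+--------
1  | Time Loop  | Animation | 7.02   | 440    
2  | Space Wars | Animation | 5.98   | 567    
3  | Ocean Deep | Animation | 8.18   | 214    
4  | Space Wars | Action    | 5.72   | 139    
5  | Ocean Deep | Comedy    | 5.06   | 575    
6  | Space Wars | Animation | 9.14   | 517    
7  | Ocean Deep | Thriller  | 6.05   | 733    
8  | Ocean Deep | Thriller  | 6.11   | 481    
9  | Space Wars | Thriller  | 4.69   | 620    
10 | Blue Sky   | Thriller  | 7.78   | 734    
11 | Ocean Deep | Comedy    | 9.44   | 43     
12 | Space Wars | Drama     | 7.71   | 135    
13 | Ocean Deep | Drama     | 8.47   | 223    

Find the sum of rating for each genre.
SELECT genre, SUM(rating) as result
FROM movies
GROUP BY genre

Result:
  Action: 5.72
  Animation: 30.32
  Comedy: 14.50
  Drama: 16.18
  Thriller: 24.63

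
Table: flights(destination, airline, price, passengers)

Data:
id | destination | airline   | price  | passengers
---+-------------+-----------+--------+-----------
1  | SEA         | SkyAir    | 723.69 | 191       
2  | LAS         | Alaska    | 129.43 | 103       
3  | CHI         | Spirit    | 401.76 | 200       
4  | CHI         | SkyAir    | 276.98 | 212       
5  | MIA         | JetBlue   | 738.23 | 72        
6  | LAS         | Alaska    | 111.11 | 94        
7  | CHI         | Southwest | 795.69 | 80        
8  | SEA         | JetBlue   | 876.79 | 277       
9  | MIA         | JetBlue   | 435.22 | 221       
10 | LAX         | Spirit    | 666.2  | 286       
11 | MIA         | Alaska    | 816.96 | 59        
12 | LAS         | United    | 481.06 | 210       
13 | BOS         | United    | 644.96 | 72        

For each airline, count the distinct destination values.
SELECT airline, COUNT(DISTINCT destination)
FROM flights
GROUP BY airline

Result:
  Alaska: 2 distinct
  JetBlue: 2 distinct
  SkyAir: 2 distinct
  Southwest: 1 distinct
  Spirit: 2 distinct
  United: 2 distinct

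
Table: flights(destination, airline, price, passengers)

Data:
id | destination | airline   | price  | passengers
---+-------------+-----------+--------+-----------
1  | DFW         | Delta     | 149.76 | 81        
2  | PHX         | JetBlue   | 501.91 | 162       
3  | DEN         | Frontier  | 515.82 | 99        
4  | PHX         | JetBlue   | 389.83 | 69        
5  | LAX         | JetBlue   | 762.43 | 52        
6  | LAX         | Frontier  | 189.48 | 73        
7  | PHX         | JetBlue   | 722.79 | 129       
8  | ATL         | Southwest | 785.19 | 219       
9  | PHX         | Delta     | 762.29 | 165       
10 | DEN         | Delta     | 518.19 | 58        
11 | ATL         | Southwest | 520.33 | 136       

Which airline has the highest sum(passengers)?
SELECT airline, SUM(passengers) as val
FROM flights
GROUP BY airline
ORDER BY val DESC
LIMIT 1

Result: JetBlue with sum(passengers) = 412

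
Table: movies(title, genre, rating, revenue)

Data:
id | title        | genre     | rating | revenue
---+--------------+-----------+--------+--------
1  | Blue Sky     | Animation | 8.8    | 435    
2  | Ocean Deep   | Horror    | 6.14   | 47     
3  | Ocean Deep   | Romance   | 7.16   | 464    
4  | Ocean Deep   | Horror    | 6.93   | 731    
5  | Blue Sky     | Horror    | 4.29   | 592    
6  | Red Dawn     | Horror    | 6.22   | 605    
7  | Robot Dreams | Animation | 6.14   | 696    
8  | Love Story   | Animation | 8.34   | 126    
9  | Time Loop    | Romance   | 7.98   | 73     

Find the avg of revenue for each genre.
SELECT genre, AVG(revenue) as result
FROM movies
GROUP BY genre

Result:
  Animation: 419.00
  Horror: 493.75
  Romance: 268.50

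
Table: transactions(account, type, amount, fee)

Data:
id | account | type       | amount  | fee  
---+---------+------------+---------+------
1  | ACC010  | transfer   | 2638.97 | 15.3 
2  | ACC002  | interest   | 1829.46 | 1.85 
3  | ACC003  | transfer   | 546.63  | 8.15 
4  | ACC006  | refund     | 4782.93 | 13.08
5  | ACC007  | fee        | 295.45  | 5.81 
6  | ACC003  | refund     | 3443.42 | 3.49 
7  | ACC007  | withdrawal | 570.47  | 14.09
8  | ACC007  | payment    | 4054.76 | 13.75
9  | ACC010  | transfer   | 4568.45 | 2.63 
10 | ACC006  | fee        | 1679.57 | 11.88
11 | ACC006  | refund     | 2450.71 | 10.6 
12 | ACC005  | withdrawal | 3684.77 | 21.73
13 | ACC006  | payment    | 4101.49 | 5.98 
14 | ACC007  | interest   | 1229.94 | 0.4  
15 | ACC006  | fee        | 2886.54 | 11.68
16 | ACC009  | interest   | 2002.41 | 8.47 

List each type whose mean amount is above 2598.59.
SELECT type, AVG(amount)
FROM transactions
GROUP BY type
HAVING AVG(amount) > 2598.59

Result:
  payment: avg=4078.13
  refund: avg=3559.02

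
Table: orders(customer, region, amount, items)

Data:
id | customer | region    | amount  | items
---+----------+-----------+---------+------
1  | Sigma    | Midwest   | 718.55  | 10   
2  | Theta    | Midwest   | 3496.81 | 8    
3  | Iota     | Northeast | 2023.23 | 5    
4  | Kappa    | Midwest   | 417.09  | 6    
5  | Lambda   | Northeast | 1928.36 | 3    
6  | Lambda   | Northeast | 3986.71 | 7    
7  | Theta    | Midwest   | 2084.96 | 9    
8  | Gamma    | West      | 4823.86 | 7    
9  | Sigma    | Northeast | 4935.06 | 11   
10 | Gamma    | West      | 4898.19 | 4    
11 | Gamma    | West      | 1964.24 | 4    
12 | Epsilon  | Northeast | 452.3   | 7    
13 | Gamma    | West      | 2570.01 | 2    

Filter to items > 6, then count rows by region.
SELECT region, COUNT(*)
FROM orders
WHERE items > 6
GROUP BY region

Note: WHERE filters rows before grouping.

Result:
  Midwest: 3
  Northeast: 3
  West: 1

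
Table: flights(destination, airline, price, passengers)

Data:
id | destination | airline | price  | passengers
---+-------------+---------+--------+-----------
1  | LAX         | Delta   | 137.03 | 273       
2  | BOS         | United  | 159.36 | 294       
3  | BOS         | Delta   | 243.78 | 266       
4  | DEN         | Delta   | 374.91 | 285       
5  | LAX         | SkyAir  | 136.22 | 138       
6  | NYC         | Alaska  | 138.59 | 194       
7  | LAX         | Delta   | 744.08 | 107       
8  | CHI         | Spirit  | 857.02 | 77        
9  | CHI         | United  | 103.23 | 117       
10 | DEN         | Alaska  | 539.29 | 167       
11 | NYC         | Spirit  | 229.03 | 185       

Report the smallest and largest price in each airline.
SELECT airline, MIN(price), MAX(price)
FROM flights
GROUP BY airline

Result:
  Alaska: min=138.59, max=539.29
  Delta: min=137.03, max=744.08
  SkyAir: min=136.22, max=136.22
  Spirit: min=229.03, max=857.02
  United: min=103.23, max=159.36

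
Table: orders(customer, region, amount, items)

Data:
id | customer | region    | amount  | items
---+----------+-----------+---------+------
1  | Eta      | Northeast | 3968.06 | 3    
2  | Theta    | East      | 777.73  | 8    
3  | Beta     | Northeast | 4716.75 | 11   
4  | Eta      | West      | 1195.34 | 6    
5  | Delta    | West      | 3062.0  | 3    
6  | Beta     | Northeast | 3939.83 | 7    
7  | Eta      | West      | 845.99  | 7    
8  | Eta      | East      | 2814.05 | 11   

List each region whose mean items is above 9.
SELECT region, AVG(items)
FROM orders
GROUP BY region
HAVING AVG(items) > 9

Result:
  East: avg=9.50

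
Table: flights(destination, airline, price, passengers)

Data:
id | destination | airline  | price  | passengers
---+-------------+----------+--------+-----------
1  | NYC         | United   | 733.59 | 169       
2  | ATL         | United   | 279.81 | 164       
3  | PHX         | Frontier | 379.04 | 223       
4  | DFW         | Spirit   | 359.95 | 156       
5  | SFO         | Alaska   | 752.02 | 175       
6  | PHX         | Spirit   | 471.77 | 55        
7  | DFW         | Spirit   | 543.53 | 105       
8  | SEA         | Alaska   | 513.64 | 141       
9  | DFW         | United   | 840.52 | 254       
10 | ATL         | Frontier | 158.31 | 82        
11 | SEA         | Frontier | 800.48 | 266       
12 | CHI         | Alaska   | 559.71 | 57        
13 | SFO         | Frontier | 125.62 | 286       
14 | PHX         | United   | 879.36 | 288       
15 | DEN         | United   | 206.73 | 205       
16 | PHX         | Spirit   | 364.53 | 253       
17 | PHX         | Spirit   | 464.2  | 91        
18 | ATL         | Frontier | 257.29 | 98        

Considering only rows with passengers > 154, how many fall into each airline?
SELECT airline, COUNT(*)
FROM flights
WHERE passengers > 154
GROUP BY airline

Note: WHERE filters rows before grouping.

Result:
  Alaska: 1
  Frontier: 3
  Spirit: 2
  United: 5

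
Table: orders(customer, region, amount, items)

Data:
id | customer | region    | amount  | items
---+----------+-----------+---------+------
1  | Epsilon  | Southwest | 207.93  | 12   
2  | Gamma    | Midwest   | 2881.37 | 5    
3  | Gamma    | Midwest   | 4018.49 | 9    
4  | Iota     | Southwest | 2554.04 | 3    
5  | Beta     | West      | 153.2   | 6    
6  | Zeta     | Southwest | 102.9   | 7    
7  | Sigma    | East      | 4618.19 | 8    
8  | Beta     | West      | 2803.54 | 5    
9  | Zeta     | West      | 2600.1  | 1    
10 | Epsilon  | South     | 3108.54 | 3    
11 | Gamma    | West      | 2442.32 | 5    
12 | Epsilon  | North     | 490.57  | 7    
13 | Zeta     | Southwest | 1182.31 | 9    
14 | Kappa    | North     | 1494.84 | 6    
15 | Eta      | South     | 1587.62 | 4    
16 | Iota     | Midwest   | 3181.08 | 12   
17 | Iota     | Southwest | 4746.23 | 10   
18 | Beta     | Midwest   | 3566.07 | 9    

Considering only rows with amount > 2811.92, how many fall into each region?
SELECT region, COUNT(*)
FROM orders
WHERE amount > 2811.92
GROUP BY region

Note: WHERE filters rows before grouping.

Result:
  East: 1
  Midwest: 4
  South: 1
  Southwest: 1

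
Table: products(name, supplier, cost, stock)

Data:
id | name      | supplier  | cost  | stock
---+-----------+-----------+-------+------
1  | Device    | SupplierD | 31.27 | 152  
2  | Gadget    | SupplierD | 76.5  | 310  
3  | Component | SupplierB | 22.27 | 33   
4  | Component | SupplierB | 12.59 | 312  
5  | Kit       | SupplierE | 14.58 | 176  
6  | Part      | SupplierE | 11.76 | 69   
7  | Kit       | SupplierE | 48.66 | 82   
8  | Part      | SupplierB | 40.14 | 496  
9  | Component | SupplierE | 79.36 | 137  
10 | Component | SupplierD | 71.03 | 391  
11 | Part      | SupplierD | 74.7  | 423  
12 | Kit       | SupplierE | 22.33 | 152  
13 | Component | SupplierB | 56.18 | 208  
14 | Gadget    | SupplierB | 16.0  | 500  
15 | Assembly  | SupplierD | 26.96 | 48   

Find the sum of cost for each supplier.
SELECT supplier, SUM(cost) as result
FROM products
GROUP BY supplier

Result:
  SupplierB: 147.18
  SupplierD: 280.46
  SupplierE: 176.69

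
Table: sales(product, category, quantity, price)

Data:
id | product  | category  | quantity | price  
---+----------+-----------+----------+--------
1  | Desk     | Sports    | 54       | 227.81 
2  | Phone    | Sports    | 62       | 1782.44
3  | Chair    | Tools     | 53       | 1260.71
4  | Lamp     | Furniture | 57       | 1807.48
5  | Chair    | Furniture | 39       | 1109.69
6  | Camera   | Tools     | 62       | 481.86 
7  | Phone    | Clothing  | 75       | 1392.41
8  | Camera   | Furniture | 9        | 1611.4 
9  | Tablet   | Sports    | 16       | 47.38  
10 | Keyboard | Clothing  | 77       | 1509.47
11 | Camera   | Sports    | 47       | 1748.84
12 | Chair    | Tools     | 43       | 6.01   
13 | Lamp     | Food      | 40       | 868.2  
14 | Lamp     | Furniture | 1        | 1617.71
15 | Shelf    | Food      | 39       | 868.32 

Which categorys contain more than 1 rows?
SELECT category, COUNT(*) as cnt
FROM sales
GROUP BY category
HAVING COUNT(*) > 1

Result:
  Clothing: 2
  Food: 2
  Furniture: 4
  Sports: 4
  Tools: 3

Note: HAVING filters groups after aggregation, WHERE filters rows before.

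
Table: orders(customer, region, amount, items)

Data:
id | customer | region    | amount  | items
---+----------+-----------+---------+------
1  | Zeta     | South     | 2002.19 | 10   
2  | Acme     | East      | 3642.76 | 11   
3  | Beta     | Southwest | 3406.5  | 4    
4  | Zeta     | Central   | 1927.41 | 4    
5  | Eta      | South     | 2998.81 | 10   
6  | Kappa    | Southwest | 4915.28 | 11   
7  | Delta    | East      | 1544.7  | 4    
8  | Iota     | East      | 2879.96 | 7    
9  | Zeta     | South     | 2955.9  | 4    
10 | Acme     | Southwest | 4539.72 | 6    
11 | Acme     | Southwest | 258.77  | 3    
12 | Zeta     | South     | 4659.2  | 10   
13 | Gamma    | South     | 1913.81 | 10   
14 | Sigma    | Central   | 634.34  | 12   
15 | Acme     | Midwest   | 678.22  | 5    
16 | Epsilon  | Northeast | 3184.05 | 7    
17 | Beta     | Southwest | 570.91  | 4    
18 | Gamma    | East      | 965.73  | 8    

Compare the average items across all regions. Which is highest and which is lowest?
SELECT region, AVG(items)
FROM orders
GROUP BY region
ORDER BY AVG(items)

All groups:
  Midwest: 5.00
  Southwest: 5.60
  Northeast: 7.00
  East: 7.50
  Central: 8.00
  South: 8.80

Highest: South (8.80)
Lowest: Midwest (5.00)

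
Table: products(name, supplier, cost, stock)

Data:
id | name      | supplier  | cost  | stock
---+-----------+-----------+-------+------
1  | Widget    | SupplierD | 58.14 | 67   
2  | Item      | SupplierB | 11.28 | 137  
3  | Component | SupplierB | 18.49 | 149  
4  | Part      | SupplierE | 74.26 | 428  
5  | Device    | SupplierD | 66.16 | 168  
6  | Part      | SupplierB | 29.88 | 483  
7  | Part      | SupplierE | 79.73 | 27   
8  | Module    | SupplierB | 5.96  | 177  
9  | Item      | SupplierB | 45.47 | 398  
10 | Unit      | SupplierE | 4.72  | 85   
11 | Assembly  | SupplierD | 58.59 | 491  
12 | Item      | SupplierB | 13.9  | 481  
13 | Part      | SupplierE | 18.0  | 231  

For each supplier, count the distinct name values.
SELECT supplier, COUNT(DISTINCT name)
FROM products
GROUP BY supplier

Result:
  SupplierB: 4 distinct
  SupplierD: 3 distinct
  SupplierE: 2 distinct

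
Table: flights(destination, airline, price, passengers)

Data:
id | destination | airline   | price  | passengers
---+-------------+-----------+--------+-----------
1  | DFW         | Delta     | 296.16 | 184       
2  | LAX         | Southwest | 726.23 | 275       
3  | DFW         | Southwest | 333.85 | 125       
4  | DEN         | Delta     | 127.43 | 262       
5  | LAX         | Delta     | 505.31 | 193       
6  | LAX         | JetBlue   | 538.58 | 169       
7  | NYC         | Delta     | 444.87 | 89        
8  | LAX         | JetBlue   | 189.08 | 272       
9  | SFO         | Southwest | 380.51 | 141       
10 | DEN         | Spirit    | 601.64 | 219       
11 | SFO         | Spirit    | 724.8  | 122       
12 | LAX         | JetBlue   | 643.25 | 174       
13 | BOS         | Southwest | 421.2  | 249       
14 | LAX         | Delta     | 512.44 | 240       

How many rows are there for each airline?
SELECT airline, COUNT(*) as count
FROM flights
GROUP BY airline

Result:
  Delta: 5
  JetBlue: 3
  Southwest: 4
  Spirit: 2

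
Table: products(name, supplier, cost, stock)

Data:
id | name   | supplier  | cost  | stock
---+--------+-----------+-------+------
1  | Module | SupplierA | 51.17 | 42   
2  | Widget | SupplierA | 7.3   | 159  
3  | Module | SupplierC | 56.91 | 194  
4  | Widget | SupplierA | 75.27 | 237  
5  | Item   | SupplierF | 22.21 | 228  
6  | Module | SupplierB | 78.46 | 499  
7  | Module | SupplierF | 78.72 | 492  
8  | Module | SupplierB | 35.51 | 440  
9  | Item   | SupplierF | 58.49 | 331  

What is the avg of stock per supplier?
SELECT supplier, AVG(stock) as result
FROM products
GROUP BY supplier

Result:
  SupplierA: 146.00
  SupplierB: 469.50
  SupplierC: 194.00
  SupplierF: 350.33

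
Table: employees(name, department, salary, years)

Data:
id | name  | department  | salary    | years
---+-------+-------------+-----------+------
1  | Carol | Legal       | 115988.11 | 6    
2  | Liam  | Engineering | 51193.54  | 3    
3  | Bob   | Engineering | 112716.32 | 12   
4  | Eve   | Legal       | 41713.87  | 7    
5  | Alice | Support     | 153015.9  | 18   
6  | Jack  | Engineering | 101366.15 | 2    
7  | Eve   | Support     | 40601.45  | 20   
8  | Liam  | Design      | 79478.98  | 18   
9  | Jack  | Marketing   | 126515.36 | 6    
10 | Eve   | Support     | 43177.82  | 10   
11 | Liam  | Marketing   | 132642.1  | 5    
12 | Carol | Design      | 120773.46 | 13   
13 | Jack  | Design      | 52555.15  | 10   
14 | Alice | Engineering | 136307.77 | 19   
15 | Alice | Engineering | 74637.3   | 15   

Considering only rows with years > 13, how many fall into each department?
SELECT department, COUNT(*)
FROM employees
WHERE years > 13
GROUP BY department

Note: WHERE filters rows before grouping.

Result:
  Design: 1
  Engineering: 2
  Support: 2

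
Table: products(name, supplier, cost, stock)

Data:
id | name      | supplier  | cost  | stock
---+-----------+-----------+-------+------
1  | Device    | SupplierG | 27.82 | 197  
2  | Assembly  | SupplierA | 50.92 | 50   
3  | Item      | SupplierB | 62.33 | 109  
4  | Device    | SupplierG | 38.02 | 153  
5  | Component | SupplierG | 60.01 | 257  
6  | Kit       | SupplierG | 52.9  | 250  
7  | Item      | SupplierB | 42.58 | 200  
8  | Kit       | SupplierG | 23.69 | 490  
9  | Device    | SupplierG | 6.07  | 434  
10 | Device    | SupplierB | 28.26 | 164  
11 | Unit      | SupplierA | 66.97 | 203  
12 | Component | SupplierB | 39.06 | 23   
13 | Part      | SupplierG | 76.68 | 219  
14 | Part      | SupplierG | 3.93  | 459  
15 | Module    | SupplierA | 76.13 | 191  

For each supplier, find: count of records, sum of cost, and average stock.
SELECT supplier,
       COUNT(*) as cnt,
       SUM(cost) as total_cost,
       AVG(stock) as avg_stock
FROM products
GROUP BY supplier

Result:
  SupplierA: 3 records, 194.02 total cost, 148.00 avg stock
  SupplierB: 4 records, 172.23 total cost, 124.00 avg stock
  SupplierG: 8 records, 289.12 total cost, 307.38 avg stock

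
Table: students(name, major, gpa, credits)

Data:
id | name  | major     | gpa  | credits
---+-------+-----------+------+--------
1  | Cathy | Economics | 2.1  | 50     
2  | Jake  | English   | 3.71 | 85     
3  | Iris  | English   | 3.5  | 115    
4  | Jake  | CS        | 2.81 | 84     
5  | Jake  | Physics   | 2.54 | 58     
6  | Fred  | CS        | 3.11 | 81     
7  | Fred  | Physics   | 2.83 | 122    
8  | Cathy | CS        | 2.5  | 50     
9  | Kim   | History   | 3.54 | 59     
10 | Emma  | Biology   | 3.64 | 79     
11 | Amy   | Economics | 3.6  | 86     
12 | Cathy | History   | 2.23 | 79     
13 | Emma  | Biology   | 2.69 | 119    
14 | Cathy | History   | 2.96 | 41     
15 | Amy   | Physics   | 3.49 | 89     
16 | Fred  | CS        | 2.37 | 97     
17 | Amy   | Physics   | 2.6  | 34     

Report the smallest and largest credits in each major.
SELECT major, MIN(credits), MAX(credits)
FROM students
GROUP BY major

Result:
  Biology: min=79, max=119
  CS: min=50, max=97
  Economics: min=50, max=86
  English: min=85, max=115
  History: min=41, max=79
  Physics: min=34, max=122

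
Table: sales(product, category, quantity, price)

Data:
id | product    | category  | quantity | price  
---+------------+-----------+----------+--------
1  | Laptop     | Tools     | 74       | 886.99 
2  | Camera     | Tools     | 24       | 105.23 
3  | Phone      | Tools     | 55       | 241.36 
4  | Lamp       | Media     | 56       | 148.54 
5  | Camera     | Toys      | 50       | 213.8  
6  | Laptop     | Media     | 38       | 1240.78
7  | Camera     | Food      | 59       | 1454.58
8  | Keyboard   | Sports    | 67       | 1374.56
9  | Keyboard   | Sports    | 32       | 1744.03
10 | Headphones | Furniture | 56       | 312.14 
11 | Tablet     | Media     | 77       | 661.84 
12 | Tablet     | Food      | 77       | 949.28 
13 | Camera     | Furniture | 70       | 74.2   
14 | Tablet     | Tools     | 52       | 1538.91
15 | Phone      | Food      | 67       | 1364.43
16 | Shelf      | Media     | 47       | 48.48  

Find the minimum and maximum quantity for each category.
SELECT category, MIN(quantity), MAX(quantity)
FROM sales
GROUP BY category

Result:
  Food: min=59, max=77
  Furniture: min=56, max=70
  Media: min=38, max=77
  Sports: min=32, max=67
  Tools: min=24, max=74
  Toys: min=50, max=50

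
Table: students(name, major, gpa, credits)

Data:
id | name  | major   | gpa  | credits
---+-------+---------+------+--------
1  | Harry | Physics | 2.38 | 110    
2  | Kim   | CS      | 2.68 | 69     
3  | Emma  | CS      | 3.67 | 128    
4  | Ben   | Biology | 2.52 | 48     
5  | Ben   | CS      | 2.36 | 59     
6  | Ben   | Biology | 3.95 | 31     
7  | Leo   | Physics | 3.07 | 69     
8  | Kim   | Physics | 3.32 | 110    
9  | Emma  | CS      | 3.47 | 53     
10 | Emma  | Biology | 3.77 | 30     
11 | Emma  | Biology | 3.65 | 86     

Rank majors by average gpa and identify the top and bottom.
SELECT major, AVG(gpa)
FROM students
GROUP BY major
ORDER BY AVG(gpa)

All groups:
  Physics: 2.92
  CS: 3.05
  Biology: 3.47

Highest: Biology (3.47)
Lowest: Physics (2.92)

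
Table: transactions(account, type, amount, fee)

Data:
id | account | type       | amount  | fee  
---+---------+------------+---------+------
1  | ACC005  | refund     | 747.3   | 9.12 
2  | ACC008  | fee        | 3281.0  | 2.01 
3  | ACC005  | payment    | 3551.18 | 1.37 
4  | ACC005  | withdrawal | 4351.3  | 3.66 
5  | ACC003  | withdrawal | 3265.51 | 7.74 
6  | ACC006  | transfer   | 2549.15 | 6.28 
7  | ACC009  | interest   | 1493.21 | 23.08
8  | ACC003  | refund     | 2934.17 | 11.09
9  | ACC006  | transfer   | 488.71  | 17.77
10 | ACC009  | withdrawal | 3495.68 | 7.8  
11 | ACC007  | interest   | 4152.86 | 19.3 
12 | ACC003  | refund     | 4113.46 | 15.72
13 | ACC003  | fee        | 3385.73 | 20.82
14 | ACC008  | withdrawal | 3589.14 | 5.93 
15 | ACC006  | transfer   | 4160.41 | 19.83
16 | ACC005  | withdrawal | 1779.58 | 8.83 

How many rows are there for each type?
SELECT type, COUNT(*) as count
FROM transactions
GROUP BY type

Result:
  fee: 2
  interest: 2
  payment: 1
  refund: 3
  transfer: 3
  withdrawal: 5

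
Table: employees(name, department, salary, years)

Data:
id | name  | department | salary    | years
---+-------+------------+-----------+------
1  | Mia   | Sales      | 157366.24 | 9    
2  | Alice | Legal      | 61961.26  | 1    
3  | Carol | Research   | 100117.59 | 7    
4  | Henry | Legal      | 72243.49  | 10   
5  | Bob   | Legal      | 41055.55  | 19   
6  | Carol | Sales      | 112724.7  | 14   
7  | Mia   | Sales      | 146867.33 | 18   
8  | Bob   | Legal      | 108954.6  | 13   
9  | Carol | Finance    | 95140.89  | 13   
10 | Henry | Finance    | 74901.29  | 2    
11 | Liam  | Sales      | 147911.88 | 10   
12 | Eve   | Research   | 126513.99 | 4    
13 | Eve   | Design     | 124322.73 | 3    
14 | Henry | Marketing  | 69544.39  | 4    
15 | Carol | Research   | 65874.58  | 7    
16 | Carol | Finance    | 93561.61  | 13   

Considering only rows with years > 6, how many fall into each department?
SELECT department, COUNT(*)
FROM employees
WHERE years > 6
GROUP BY department

Note: WHERE filters rows before grouping.

Result:
  Finance: 2
  Legal: 3
  Research: 2
  Sales: 4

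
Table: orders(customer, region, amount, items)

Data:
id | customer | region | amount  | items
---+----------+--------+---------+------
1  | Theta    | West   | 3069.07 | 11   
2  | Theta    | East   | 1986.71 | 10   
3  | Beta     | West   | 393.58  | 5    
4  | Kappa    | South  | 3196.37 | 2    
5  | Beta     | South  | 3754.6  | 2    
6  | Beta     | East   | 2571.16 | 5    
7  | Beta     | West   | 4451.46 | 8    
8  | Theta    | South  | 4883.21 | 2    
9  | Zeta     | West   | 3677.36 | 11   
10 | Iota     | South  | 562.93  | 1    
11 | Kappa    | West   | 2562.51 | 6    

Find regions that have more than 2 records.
SELECT region, COUNT(*) as cnt
FROM orders
GROUP BY region
HAVING COUNT(*) > 2

Result:
  South: 4
  West: 5

Note: HAVING filters groups after aggregation, WHERE filters rows before.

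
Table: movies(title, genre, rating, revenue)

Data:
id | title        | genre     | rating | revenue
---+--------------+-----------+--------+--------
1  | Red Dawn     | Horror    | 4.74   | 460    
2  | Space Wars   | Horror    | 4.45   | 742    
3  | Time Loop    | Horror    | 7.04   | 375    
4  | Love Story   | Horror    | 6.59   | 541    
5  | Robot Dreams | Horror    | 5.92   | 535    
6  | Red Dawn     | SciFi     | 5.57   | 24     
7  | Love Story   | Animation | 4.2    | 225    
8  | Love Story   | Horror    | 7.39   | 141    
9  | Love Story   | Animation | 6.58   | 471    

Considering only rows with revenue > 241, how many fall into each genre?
SELECT genre, COUNT(*)
FROM movies
WHERE revenue > 241
GROUP BY genre

Note: WHERE filters rows before grouping.

Result:
  Animation: 1
  Horror: 5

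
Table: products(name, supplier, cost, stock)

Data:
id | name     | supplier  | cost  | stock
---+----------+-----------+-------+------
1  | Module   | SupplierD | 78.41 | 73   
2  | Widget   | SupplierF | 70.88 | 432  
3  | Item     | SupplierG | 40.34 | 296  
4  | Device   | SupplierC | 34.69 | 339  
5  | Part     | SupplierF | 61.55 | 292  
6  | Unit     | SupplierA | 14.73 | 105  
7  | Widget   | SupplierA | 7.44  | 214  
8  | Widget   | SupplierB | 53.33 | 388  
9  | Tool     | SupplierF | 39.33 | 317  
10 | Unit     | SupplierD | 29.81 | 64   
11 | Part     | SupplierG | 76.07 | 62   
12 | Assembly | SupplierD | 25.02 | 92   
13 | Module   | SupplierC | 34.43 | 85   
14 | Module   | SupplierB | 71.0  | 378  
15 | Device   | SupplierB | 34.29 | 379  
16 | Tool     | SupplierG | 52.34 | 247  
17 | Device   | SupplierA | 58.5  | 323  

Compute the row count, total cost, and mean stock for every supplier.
SELECT supplier,
       COUNT(*) as cnt,
       SUM(cost) as total_cost,
       AVG(stock) as avg_stock
FROM products
GROUP BY supplier

Result:
  SupplierA: 3 records, 80.67 total cost, 214.00 avg stock
  SupplierB: 3 records, 158.62 total cost, 381.67 avg stock
  SupplierC: 2 records, 69.12 total cost, 212.00 avg stock
  SupplierD: 3 records, 133.24 total cost, 76.33 avg stock
  SupplierF: 3 records, 171.76 total cost, 347.00 avg stock
  SupplierG: 3 records, 168.75 total cost, 201.67 avg stock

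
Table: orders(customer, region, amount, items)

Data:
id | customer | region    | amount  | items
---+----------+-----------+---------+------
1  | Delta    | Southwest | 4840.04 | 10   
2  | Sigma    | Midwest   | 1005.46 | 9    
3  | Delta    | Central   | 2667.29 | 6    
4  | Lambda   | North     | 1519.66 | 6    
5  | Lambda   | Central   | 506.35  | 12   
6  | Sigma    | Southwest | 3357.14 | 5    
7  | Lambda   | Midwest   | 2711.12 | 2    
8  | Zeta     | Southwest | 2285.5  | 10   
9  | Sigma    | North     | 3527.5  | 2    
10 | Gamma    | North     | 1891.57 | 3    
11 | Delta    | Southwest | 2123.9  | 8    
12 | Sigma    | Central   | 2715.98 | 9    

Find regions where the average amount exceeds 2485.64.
SELECT region, AVG(amount)
FROM orders
GROUP BY region
HAVING AVG(amount) > 2485.64

Result:
  Southwest: avg=3151.65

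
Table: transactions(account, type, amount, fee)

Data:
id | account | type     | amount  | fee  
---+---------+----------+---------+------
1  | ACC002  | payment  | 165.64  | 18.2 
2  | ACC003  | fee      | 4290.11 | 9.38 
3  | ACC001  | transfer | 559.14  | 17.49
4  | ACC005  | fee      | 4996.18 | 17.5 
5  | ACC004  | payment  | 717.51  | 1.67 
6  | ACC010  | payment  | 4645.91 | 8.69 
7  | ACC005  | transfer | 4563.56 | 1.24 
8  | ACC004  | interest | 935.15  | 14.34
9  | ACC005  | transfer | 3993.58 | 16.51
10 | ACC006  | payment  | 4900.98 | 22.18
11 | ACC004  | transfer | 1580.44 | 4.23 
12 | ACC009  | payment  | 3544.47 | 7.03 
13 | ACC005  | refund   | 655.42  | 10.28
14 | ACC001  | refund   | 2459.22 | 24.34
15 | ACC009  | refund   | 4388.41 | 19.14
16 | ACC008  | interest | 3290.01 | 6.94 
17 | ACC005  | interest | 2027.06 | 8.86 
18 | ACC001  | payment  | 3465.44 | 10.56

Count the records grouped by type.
SELECT type, COUNT(*) as count
FROM transactions
GROUP BY type

Result:
  fee: 2
  interest: 3
  payment: 6
  refund: 3
  transfer: 4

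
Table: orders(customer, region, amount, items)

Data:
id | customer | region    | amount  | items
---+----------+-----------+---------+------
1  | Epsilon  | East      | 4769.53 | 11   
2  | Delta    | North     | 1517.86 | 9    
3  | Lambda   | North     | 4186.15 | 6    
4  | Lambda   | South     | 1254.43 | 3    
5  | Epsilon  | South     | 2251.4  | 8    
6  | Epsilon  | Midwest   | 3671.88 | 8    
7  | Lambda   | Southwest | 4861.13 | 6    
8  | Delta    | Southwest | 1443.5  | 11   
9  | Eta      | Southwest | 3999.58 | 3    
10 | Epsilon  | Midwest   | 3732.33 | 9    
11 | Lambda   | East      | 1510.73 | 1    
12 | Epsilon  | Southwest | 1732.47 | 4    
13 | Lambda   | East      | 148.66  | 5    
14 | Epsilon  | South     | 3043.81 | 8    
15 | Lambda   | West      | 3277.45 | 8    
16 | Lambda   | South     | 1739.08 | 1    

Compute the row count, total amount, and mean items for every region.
SELECT region,
       COUNT(*) as cnt,
       SUM(amount) as total_amount,
       AVG(items) as avg_items
FROM orders
GROUP BY region

Result:
  East: 3 records, 6428.92 total amount, 5.67 avg items
  Midwest: 2 records, 7404.21 total amount, 8.50 avg items
  North: 2 records, 5704.01 total amount, 7.50 avg items
  South: 4 records, 8288.72 total amount, 5.00 avg items
  Southwest: 4 records, 12036.68 total amount, 6.00 avg items
  West: 1 records, 3277.45 total amount, 8.00 avg items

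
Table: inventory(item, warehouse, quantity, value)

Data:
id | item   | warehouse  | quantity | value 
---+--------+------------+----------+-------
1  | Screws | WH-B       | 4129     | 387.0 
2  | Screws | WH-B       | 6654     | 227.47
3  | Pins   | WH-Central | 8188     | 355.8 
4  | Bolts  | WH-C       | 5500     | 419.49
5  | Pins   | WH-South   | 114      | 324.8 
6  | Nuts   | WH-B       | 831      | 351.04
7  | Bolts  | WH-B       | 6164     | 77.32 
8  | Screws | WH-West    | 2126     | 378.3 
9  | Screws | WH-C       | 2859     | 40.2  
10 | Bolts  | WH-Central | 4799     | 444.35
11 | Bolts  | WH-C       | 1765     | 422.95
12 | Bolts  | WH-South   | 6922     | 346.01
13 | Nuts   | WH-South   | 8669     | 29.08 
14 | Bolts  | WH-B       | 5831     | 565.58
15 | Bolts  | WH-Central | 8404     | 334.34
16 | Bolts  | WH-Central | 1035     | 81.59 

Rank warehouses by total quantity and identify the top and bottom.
SELECT warehouse, SUM(quantity)
FROM inventory
GROUP BY warehouse
ORDER BY SUM(quantity)

All groups:
  WH-West: 2126
  WH-C: 10124
  WH-South: 15705
  WH-Central: 22426
  WH-B: 23609

Highest: WH-B (23609)
Lowest: WH-West (2126)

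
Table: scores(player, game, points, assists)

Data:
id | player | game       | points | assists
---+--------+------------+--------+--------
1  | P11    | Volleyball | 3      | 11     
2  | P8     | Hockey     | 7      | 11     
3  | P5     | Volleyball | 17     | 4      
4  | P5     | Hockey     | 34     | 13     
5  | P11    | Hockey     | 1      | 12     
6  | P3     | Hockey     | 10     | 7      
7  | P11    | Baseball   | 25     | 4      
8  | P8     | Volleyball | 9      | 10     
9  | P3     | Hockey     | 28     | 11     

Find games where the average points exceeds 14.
SELECT game, AVG(points)
FROM scores
GROUP BY game
HAVING AVG(points) > 14

Result:
  Baseball: avg=25.00
  Hockey: avg=16.00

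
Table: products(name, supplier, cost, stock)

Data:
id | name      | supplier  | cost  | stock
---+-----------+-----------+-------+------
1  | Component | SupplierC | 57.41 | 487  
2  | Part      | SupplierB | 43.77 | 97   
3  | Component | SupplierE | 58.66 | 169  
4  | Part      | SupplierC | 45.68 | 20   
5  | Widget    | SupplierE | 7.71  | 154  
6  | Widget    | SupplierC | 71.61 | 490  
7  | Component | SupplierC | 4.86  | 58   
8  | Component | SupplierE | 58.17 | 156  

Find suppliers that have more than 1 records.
SELECT supplier, COUNT(*) as cnt
FROM products
GROUP BY supplier
HAVING COUNT(*) > 1

Result:
  SupplierC: 4
  SupplierE: 3

Note: HAVING filters groups after aggregation, WHERE filters rows before.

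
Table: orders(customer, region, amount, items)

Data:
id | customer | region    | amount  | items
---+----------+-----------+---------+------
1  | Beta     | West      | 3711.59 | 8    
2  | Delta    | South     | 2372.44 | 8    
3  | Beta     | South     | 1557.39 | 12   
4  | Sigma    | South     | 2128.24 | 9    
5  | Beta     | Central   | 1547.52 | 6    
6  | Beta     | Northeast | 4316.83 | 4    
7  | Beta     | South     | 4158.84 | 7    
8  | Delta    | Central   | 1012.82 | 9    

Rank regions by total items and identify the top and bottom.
SELECT region, SUM(items)
FROM orders
GROUP BY region
ORDER BY SUM(items)

All groups:
  Northeast: 4
  West: 8
  Central: 15
  South: 36

Highest: South (36)
Lowest: Northeast (4)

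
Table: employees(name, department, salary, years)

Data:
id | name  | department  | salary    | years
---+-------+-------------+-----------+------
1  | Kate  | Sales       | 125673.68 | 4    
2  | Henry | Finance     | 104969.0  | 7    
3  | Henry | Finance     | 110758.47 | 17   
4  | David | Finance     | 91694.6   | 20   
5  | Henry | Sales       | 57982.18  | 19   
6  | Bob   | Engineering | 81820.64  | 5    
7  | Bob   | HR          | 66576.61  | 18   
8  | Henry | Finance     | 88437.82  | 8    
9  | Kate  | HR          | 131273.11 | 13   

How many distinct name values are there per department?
SELECT department, COUNT(DISTINCT name)
FROM employees
GROUP BY department

Result:
  Engineering: 1 distinct
  Finance: 2 distinct
  HR: 2 distinct
  Sales: 2 distinct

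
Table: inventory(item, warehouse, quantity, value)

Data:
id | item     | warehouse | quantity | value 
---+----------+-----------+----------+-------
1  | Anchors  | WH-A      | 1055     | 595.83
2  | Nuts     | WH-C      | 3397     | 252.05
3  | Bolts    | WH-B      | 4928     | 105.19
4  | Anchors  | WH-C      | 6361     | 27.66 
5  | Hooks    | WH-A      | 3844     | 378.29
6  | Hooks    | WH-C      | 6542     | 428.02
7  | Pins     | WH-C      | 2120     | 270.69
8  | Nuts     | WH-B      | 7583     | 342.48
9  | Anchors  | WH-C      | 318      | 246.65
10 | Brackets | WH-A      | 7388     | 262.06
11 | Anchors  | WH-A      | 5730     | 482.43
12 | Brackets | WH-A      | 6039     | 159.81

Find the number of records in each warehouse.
SELECT warehouse, COUNT(*) as count
FROM inventory
GROUP BY warehouse

Result:
  WH-A: 5
  WH-B: 2
  WH-C: 5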